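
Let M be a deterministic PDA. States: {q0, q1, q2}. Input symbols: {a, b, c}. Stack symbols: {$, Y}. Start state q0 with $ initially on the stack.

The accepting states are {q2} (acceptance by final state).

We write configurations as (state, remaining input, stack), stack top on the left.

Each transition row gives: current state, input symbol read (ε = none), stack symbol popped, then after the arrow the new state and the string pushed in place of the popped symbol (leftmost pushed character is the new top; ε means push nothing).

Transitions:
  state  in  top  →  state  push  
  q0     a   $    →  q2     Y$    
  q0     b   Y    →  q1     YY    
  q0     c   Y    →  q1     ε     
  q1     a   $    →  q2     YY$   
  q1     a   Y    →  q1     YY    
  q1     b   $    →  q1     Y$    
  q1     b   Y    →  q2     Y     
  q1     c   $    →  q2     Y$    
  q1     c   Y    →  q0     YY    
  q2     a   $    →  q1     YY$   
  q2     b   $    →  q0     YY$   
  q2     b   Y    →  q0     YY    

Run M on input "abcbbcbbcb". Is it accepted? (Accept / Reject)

Accept

(q0, abcbbcbbcb, $) ⊢ (q2, bcbbcbbcb, Y$) ⊢ (q0, cbbcbbcb, YY$) ⊢ (q1, bbcbbcb, Y$) ⊢ (q2, bcbbcb, Y$) ⊢ (q0, cbbcb, YY$) ⊢ (q1, bbcb, Y$) ⊢ (q2, bcb, Y$) ⊢ (q0, cb, YY$) ⊢ (q1, b, Y$) ⊢ (q2, ε, Y$)
All input consumed; state q2 ∈ F.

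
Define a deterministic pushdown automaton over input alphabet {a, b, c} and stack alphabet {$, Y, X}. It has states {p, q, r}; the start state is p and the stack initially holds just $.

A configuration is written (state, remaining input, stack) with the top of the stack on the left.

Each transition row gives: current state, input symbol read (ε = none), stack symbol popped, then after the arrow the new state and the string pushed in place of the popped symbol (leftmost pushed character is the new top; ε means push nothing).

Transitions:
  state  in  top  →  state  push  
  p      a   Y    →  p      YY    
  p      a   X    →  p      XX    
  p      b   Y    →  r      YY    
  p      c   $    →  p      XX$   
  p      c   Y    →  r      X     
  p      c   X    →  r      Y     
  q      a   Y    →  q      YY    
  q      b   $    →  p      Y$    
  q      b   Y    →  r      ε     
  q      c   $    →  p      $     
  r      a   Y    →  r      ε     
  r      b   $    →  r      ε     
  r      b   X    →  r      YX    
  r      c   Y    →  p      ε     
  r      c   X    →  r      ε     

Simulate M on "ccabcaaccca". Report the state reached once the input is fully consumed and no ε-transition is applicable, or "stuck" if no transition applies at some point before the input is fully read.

r

(p, ccabcaaccca, $) ⊢ (p, cabcaaccca, XX$) ⊢ (r, abcaaccca, YX$) ⊢ (r, bcaaccca, X$) ⊢ (r, caaccca, YX$) ⊢ (p, aaccca, X$) ⊢ (p, accca, XX$) ⊢ (p, ccca, XXX$) ⊢ (r, cca, YXX$) ⊢ (p, ca, XX$) ⊢ (r, a, YX$) ⊢ (r, ε, X$)
All input consumed; M is in state r.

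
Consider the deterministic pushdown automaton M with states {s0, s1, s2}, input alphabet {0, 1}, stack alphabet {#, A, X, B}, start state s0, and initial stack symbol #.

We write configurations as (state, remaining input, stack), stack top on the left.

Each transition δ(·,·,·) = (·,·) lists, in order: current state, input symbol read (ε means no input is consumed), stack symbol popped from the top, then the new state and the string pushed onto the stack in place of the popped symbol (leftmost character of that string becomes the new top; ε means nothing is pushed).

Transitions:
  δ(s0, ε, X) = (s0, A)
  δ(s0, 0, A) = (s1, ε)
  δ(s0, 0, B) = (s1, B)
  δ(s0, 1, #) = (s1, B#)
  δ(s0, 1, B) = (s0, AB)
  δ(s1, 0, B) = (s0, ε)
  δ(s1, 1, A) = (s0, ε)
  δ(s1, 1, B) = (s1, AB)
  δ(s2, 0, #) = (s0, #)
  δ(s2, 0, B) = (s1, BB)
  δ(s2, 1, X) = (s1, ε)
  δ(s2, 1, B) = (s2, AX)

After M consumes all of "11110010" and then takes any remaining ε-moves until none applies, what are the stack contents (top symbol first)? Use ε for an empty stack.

#

(s0, 11110010, #) ⊢ (s1, 1110010, B#) ⊢ (s1, 110010, AB#) ⊢ (s0, 10010, B#) ⊢ (s0, 0010, AB#) ⊢ (s1, 010, B#) ⊢ (s0, 10, #) ⊢ (s1, 0, B#) ⊢ (s0, ε, #)
All input consumed in state s0 with stack #.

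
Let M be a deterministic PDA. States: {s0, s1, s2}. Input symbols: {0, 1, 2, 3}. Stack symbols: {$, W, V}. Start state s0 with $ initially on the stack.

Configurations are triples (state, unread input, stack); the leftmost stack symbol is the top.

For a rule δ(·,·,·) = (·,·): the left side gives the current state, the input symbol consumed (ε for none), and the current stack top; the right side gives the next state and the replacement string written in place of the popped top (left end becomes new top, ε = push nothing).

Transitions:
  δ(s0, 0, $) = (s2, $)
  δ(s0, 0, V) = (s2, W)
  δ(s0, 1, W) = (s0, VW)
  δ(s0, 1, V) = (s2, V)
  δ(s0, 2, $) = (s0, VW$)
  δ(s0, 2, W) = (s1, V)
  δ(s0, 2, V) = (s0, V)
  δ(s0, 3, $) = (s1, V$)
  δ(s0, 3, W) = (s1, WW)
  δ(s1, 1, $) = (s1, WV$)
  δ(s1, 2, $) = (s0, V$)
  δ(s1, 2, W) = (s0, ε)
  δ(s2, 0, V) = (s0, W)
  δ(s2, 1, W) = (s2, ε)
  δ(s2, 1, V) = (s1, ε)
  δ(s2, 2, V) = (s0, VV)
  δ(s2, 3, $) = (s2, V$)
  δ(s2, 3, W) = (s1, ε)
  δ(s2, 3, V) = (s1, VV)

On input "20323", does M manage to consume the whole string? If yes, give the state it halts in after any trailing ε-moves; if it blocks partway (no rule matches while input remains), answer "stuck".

s1

(s0, 20323, $)
  read 2, top $: go to s0, push VW$ → (s0, 0323, VW$)
  read 0, top V: go to s2, push W → (s2, 323, WW$)
  read 3, top W: go to s1, push ε → (s1, 23, W$)
  read 2, top W: go to s0, push ε → (s0, 3, $)
  read 3, top $: go to s1, push V$ → (s1, ε, V$)
All input consumed; M is in state s1.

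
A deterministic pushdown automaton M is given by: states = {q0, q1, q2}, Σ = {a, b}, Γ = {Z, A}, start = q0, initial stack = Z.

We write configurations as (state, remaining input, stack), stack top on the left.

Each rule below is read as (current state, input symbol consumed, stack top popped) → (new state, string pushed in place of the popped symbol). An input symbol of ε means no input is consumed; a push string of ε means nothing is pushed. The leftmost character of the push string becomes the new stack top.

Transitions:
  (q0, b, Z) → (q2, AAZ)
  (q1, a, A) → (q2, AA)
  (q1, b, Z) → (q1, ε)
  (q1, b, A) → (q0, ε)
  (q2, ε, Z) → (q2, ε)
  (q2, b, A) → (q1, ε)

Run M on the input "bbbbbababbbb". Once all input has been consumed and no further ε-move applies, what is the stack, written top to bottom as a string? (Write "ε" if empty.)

(q0, bbbbbababbbb, Z)
  read b, top Z: go to q2, push AAZ → (q2, bbbbababbbb, AAZ)
  read b, top A: go to q1, push ε → (q1, bbbababbbb, AZ)
  read b, top A: go to q0, push ε → (q0, bbababbbb, Z)
  read b, top Z: go to q2, push AAZ → (q2, bababbbb, AAZ)
  read b, top A: go to q1, push ε → (q1, ababbbb, AZ)
  read a, top A: go to q2, push AA → (q2, babbbb, AAZ)
  read b, top A: go to q1, push ε → (q1, abbbb, AZ)
  read a, top A: go to q2, push AA → (q2, bbbb, AAZ)
  read b, top A: go to q1, push ε → (q1, bbb, AZ)
  read b, top A: go to q0, push ε → (q0, bb, Z)
  read b, top Z: go to q2, push AAZ → (q2, b, AAZ)
  read b, top A: go to q1, push ε → (q1, ε, AZ)
All input consumed in state q1 with stack AZ.

AZ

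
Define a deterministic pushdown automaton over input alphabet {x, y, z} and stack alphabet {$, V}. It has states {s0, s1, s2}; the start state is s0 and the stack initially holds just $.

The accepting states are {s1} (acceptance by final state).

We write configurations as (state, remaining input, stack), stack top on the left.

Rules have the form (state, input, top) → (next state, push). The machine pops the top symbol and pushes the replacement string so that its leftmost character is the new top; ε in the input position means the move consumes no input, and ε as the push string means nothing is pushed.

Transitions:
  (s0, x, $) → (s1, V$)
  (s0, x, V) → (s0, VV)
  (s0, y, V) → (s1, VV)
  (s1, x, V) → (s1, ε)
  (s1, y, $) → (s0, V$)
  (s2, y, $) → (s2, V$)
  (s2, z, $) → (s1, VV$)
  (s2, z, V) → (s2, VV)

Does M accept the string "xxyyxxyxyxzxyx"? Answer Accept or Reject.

(s0, xxyyxxyxyxzxyx, $) ⊢ (s1, xyyxxyxyxzxyx, V$) ⊢ (s1, yyxxyxyxzxyx, $) ⊢ (s0, yxxyxyxzxyx, V$) ⊢ (s1, xxyxyxzxyx, VV$) ⊢ (s1, xyxyxzxyx, V$) ⊢ (s1, yxyxzxyx, $) ⊢ (s0, xyxzxyx, V$) ⊢ (s0, yxzxyx, VV$) ⊢ (s1, xzxyx, VVV$) ⊢ (s1, zxyx, VV$)
No transition applies at (s1, zxyx, VV$); input not fully consumed.

Reject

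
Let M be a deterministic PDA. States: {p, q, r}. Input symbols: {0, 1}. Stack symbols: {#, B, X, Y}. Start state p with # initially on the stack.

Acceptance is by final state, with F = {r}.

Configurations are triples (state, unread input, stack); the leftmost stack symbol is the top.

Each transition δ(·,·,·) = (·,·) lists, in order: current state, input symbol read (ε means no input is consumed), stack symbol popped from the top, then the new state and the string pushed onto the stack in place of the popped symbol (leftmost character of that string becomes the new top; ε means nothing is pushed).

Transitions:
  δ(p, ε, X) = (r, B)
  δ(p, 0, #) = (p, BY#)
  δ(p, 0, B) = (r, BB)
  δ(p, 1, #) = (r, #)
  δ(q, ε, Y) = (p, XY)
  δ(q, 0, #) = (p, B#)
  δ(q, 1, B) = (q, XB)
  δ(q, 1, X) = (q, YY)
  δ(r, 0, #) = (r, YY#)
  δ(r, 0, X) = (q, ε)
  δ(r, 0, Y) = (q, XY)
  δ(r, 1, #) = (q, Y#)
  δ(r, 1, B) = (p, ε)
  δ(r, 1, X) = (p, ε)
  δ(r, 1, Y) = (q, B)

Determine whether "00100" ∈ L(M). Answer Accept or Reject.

Reject

(p, 00100, #)
  read 0, top #: go to p, push BY# → (p, 0100, BY#)
  read 0, top B: go to r, push BB → (r, 100, BBY#)
  read 1, top B: go to p, push ε → (p, 00, BY#)
  read 0, top B: go to r, push BB → (r, 0, BBY#)
No transition applies at (r, 0, BBY#); input not fully consumed.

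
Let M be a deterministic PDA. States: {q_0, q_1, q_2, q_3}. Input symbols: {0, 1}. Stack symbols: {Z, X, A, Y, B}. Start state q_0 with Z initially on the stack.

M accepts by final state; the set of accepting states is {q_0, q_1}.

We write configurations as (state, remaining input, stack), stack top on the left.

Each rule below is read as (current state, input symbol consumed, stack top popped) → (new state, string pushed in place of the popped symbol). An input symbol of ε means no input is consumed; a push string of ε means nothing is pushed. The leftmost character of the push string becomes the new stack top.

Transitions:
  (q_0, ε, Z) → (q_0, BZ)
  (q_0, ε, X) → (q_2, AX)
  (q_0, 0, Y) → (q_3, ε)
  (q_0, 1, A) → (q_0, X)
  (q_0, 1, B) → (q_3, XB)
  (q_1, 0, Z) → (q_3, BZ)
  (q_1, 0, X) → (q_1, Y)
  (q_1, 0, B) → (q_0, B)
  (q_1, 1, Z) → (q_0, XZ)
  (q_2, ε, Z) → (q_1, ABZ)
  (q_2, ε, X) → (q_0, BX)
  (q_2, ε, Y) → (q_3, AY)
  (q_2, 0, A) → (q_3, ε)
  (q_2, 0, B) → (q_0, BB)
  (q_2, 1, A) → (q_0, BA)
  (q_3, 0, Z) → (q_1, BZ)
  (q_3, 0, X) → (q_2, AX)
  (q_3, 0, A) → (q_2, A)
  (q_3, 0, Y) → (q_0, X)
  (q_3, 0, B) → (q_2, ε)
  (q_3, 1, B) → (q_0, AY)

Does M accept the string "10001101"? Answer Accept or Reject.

Accept

(q_0, 10001101, Z) ⊢ (q_0, 10001101, BZ) ⊢ (q_3, 0001101, XBZ) ⊢ (q_2, 001101, AXBZ) ⊢ (q_3, 01101, XBZ) ⊢ (q_2, 1101, AXBZ) ⊢ (q_0, 101, BAXBZ) ⊢ (q_3, 01, XBAXBZ) ⊢ (q_2, 1, AXBAXBZ) ⊢ (q_0, ε, BAXBAXBZ)
All input consumed; state q_0 ∈ F.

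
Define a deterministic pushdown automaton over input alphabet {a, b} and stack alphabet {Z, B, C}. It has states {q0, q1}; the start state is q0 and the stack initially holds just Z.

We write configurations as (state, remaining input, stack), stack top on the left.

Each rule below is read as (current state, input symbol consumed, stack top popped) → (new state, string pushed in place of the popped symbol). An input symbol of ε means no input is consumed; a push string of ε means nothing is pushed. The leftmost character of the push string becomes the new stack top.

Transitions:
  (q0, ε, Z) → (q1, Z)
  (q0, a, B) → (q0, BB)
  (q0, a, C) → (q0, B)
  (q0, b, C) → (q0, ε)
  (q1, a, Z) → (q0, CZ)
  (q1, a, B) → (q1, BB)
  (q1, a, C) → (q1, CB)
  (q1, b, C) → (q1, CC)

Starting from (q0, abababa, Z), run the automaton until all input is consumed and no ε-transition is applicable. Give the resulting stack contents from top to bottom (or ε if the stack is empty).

(q0, abababa, Z)
  ε-move, top Z: go to q1, push Z → (q1, abababa, Z)
  read a, top Z: go to q0, push CZ → (q0, bababa, CZ)
  read b, top C: go to q0, push ε → (q0, ababa, Z)
  ε-move, top Z: go to q1, push Z → (q1, ababa, Z)
  read a, top Z: go to q0, push CZ → (q0, baba, CZ)
  read b, top C: go to q0, push ε → (q0, aba, Z)
  ε-move, top Z: go to q1, push Z → (q1, aba, Z)
  read a, top Z: go to q0, push CZ → (q0, ba, CZ)
  read b, top C: go to q0, push ε → (q0, a, Z)
  ε-move, top Z: go to q1, push Z → (q1, a, Z)
  read a, top Z: go to q0, push CZ → (q0, ε, CZ)
All input consumed in state q0 with stack CZ.

CZ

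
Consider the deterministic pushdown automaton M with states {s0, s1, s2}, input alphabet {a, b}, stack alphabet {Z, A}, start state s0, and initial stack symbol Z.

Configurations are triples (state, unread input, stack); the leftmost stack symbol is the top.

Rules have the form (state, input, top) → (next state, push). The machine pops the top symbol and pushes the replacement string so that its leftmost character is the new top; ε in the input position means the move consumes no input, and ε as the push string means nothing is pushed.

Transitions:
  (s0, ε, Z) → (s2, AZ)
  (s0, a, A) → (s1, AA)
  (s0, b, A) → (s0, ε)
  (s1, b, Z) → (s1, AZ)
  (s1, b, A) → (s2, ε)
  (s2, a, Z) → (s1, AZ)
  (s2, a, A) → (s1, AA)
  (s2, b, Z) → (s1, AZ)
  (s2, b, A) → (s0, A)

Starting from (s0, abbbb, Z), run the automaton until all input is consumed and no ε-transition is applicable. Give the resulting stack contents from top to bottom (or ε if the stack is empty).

AZ

(s0, abbbb, Z)
  ε-move, top Z: go to s2, push AZ → (s2, abbbb, AZ)
  read a, top A: go to s1, push AA → (s1, bbbb, AAZ)
  read b, top A: go to s2, push ε → (s2, bbb, AZ)
  read b, top A: go to s0, push A → (s0, bb, AZ)
  read b, top A: go to s0, push ε → (s0, b, Z)
  ε-move, top Z: go to s2, push AZ → (s2, b, AZ)
  read b, top A: go to s0, push A → (s0, ε, AZ)
All input consumed in state s0 with stack AZ.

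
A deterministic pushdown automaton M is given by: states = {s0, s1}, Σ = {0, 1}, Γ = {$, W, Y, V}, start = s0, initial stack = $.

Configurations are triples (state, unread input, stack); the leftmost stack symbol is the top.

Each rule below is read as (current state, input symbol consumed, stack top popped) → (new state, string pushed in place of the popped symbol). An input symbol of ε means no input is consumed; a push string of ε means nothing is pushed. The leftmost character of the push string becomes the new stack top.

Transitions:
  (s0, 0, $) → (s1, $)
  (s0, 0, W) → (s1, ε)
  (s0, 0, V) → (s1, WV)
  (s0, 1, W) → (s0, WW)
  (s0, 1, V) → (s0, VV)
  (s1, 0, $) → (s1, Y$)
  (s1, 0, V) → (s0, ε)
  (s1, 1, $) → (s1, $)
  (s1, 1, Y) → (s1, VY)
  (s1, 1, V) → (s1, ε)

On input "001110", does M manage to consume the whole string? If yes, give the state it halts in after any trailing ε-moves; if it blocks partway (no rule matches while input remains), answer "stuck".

(s0, 001110, $) ⊢ (s1, 01110, $) ⊢ (s1, 1110, Y$) ⊢ (s1, 110, VY$) ⊢ (s1, 10, Y$) ⊢ (s1, 0, VY$) ⊢ (s0, ε, Y$)
All input consumed; M is in state s0.

s0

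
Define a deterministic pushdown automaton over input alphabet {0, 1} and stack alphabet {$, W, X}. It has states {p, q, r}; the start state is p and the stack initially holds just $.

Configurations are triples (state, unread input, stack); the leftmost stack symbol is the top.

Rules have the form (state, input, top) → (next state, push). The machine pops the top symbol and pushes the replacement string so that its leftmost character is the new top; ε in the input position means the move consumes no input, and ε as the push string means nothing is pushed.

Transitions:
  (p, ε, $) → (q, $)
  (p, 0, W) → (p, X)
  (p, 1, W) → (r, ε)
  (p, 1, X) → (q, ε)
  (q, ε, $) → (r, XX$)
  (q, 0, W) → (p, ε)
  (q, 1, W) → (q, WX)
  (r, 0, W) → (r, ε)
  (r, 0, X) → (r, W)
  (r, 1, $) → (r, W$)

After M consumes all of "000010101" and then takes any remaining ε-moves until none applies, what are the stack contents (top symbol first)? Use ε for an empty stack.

(p, 000010101, $)
  ε-move, top $: go to q, push $ → (q, 000010101, $)
  ε-move, top $: go to r, push XX$ → (r, 000010101, XX$)
  read 0, top X: go to r, push W → (r, 00010101, WX$)
  read 0, top W: go to r, push ε → (r, 0010101, X$)
  read 0, top X: go to r, push W → (r, 010101, W$)
  read 0, top W: go to r, push ε → (r, 10101, $)
  read 1, top $: go to r, push W$ → (r, 0101, W$)
  read 0, top W: go to r, push ε → (r, 101, $)
  read 1, top $: go to r, push W$ → (r, 01, W$)
  read 0, top W: go to r, push ε → (r, 1, $)
  read 1, top $: go to r, push W$ → (r, ε, W$)
All input consumed in state r with stack W$.

W$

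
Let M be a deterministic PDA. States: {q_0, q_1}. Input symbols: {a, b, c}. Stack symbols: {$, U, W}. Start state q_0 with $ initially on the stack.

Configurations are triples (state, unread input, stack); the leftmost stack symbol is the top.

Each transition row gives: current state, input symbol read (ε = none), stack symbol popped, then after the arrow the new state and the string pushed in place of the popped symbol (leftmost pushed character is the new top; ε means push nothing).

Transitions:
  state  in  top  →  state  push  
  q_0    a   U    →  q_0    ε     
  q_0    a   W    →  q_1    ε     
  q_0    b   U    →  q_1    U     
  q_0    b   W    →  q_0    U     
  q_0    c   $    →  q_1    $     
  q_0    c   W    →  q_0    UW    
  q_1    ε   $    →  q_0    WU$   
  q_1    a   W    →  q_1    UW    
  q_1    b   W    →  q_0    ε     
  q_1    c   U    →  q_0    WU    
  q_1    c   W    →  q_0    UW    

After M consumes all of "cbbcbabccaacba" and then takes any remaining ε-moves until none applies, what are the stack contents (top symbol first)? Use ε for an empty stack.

(q_0, cbbcbabccaacba, $) ⊢ (q_1, bbcbabccaacba, $) ⊢ (q_0, bbcbabccaacba, WU$) ⊢ (q_0, bcbabccaacba, UU$) ⊢ (q_1, cbabccaacba, UU$) ⊢ (q_0, babccaacba, WUU$) ⊢ (q_0, abccaacba, UUU$) ⊢ (q_0, bccaacba, UU$) ⊢ (q_1, ccaacba, UU$) ⊢ (q_0, caacba, WUU$) ⊢ (q_0, aacba, UWUU$) ⊢ (q_0, acba, WUU$) ⊢ (q_1, cba, UU$) ⊢ (q_0, ba, WUU$) ⊢ (q_0, a, UUU$) ⊢ (q_0, ε, UU$)
All input consumed in state q_0 with stack UU$.

UU$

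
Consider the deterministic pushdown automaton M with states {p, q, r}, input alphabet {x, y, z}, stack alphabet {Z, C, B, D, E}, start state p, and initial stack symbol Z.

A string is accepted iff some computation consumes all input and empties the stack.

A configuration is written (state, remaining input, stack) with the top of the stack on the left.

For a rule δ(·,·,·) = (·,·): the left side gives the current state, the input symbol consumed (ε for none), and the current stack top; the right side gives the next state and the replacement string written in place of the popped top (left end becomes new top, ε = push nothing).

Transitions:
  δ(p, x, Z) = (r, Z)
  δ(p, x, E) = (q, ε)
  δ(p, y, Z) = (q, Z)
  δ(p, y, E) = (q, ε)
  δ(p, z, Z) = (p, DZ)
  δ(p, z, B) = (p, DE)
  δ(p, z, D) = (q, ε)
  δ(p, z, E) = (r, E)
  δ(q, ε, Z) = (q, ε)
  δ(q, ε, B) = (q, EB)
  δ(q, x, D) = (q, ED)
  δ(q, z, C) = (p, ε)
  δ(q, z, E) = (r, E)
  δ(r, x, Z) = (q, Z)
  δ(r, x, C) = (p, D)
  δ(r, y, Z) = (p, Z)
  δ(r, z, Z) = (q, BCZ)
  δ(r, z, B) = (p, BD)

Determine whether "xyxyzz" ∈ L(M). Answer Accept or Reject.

(p, xyxyzz, Z)
  read x, top Z: go to r, push Z → (r, yxyzz, Z)
  read y, top Z: go to p, push Z → (p, xyzz, Z)
  read x, top Z: go to r, push Z → (r, yzz, Z)
  read y, top Z: go to p, push Z → (p, zz, Z)
  read z, top Z: go to p, push DZ → (p, z, DZ)
  read z, top D: go to q, push ε → (q, ε, Z)
  ε-move, top Z: go to q, push ε → (q, ε, ε)
All input consumed and the stack is empty.

Accept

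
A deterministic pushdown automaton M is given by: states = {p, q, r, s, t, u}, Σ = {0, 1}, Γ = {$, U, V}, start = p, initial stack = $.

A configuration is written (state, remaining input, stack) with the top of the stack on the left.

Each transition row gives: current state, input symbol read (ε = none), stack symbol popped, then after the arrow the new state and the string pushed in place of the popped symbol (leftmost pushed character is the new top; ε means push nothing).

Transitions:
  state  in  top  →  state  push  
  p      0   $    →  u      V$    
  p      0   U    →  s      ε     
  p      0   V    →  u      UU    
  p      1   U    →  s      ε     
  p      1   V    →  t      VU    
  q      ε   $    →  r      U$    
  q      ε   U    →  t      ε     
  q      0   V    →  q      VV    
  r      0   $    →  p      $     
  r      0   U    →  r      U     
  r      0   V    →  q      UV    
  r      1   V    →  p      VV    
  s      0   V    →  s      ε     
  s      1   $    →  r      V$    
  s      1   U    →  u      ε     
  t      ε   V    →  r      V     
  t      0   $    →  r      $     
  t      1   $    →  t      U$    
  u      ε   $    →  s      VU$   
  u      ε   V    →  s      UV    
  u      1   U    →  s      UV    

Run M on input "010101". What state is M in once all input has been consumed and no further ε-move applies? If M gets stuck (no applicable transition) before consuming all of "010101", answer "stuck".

(p, 010101, $)
  read 0, top $: go to u, push V$ → (u, 10101, V$)
  ε-move, top V: go to s, push UV → (s, 10101, UV$)
  read 1, top U: go to u, push ε → (u, 0101, V$)
  ε-move, top V: go to s, push UV → (s, 0101, UV$)
No transition for (s, 0, top U); M blocks with input 0101 remaining.

stuck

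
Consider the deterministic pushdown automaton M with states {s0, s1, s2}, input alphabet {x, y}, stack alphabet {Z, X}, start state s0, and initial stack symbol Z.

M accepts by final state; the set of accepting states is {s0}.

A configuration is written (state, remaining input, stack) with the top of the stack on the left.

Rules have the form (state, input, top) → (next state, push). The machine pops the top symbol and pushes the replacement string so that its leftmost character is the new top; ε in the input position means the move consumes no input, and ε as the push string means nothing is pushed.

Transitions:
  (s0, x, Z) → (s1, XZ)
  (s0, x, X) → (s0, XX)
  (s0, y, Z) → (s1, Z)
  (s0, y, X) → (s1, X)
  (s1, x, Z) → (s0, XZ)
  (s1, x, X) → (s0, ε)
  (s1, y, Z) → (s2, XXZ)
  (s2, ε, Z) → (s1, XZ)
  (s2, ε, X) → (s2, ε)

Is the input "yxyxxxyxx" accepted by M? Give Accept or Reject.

(s0, yxyxxxyxx, Z)
  read y, top Z: go to s1, push Z → (s1, xyxxxyxx, Z)
  read x, top Z: go to s0, push XZ → (s0, yxxxyxx, XZ)
  read y, top X: go to s1, push X → (s1, xxxyxx, XZ)
  read x, top X: go to s0, push ε → (s0, xxyxx, Z)
  read x, top Z: go to s1, push XZ → (s1, xyxx, XZ)
  read x, top X: go to s0, push ε → (s0, yxx, Z)
  read y, top Z: go to s1, push Z → (s1, xx, Z)
  read x, top Z: go to s0, push XZ → (s0, x, XZ)
  read x, top X: go to s0, push XX → (s0, ε, XXZ)
All input consumed; state s0 ∈ F.

Accept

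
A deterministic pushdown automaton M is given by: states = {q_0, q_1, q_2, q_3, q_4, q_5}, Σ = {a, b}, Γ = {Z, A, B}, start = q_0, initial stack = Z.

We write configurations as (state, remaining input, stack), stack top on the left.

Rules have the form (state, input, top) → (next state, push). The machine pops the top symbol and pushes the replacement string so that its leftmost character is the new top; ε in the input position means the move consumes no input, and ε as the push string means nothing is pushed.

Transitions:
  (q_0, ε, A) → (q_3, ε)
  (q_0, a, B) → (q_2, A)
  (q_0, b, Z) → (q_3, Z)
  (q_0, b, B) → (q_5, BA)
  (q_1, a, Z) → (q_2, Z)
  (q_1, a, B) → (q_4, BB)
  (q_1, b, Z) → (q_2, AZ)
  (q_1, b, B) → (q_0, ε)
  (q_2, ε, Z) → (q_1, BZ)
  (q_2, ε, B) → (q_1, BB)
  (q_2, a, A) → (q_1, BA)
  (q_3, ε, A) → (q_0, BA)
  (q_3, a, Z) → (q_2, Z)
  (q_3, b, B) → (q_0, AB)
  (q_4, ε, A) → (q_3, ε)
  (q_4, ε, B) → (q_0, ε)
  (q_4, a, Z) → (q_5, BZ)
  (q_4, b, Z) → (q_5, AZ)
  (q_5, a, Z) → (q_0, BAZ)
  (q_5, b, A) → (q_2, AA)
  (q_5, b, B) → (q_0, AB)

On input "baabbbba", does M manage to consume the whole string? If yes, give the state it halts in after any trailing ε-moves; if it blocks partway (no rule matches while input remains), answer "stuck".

(q_0, baabbbba, Z) ⊢ (q_3, aabbbba, Z) ⊢ (q_2, abbbba, Z) ⊢ (q_1, abbbba, BZ) ⊢ (q_4, bbbba, BBZ) ⊢ (q_0, bbbba, BZ) ⊢ (q_5, bbba, BAZ) ⊢ (q_0, bba, ABAZ) ⊢ (q_3, bba, BAZ) ⊢ (q_0, ba, ABAZ) ⊢ (q_3, ba, BAZ) ⊢ (q_0, a, ABAZ) ⊢ (q_3, a, BAZ)
No transition for (q_3, a, top B); M blocks with input a remaining.

stuck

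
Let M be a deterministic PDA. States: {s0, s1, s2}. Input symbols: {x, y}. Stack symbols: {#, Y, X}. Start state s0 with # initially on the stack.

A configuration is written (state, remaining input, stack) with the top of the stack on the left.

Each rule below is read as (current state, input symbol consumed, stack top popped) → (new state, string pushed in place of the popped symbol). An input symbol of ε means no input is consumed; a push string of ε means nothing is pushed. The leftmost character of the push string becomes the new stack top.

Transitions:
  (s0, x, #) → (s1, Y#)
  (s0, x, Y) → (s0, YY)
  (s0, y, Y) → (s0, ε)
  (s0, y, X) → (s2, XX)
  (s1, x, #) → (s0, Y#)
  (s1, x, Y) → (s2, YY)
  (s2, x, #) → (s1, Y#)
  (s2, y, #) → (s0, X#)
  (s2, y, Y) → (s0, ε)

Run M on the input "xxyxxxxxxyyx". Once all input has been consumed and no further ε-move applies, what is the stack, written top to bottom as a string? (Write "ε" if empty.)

YYYYYY#

(s0, xxyxxxxxxyyx, #)
  read x, top #: go to s1, push Y# → (s1, xyxxxxxxyyx, Y#)
  read x, top Y: go to s2, push YY → (s2, yxxxxxxyyx, YY#)
  read y, top Y: go to s0, push ε → (s0, xxxxxxyyx, Y#)
  read x, top Y: go to s0, push YY → (s0, xxxxxyyx, YY#)
  read x, top Y: go to s0, push YY → (s0, xxxxyyx, YYY#)
  read x, top Y: go to s0, push YY → (s0, xxxyyx, YYYY#)
  read x, top Y: go to s0, push YY → (s0, xxyyx, YYYYY#)
  read x, top Y: go to s0, push YY → (s0, xyyx, YYYYYY#)
  read x, top Y: go to s0, push YY → (s0, yyx, YYYYYYY#)
  read y, top Y: go to s0, push ε → (s0, yx, YYYYYY#)
  read y, top Y: go to s0, push ε → (s0, x, YYYYY#)
  read x, top Y: go to s0, push YY → (s0, ε, YYYYYY#)
All input consumed in state s0 with stack YYYYYY#.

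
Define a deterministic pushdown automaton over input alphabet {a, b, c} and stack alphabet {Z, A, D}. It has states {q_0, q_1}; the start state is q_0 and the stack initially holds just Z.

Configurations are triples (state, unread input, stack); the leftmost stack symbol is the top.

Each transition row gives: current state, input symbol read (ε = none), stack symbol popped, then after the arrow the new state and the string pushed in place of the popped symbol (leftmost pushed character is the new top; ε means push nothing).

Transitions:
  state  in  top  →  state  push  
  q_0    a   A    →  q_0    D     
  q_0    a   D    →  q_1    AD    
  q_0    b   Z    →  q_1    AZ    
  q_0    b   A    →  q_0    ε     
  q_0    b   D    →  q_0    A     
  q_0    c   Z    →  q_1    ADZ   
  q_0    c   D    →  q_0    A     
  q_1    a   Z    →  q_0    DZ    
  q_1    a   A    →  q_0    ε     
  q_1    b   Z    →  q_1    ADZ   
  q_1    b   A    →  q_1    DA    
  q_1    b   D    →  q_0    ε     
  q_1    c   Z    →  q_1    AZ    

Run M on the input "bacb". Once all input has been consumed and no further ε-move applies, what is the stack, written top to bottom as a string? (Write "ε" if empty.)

DADZ

(q_0, bacb, Z)
  read b, top Z: go to q_1, push AZ → (q_1, acb, AZ)
  read a, top A: go to q_0, push ε → (q_0, cb, Z)
  read c, top Z: go to q_1, push ADZ → (q_1, b, ADZ)
  read b, top A: go to q_1, push DA → (q_1, ε, DADZ)
All input consumed in state q_1 with stack DADZ.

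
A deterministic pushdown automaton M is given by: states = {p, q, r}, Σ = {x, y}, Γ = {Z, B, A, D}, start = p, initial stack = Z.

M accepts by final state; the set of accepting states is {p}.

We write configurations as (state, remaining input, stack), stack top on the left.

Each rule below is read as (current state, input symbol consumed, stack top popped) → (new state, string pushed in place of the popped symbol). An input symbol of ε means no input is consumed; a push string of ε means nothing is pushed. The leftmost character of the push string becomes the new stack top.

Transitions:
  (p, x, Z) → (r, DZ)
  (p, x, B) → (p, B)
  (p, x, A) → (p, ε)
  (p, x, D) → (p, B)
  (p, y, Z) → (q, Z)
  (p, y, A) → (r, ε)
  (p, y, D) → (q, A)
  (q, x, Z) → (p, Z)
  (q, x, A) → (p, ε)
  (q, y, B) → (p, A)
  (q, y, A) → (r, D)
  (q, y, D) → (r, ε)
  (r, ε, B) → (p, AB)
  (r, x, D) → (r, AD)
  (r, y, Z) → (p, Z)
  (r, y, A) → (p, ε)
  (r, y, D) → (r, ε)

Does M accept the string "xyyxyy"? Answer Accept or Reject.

(p, xyyxyy, Z)
  read x, top Z: go to r, push DZ → (r, yyxyy, DZ)
  read y, top D: go to r, push ε → (r, yxyy, Z)
  read y, top Z: go to p, push Z → (p, xyy, Z)
  read x, top Z: go to r, push DZ → (r, yy, DZ)
  read y, top D: go to r, push ε → (r, y, Z)
  read y, top Z: go to p, push Z → (p, ε, Z)
All input consumed; state p ∈ F.

Accept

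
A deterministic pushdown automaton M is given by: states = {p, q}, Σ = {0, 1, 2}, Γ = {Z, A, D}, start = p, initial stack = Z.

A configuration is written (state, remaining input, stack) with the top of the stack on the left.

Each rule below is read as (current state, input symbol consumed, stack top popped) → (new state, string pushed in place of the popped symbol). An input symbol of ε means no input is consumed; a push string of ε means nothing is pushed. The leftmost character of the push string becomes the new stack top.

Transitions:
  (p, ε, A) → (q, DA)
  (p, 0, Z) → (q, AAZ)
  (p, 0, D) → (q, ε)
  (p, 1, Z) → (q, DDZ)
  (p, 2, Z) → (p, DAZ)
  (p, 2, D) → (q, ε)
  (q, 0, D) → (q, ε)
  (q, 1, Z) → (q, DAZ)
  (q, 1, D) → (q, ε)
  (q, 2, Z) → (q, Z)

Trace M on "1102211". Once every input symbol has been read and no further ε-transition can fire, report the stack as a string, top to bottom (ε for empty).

(p, 1102211, Z)
  read 1, top Z: go to q, push DDZ → (q, 102211, DDZ)
  read 1, top D: go to q, push ε → (q, 02211, DZ)
  read 0, top D: go to q, push ε → (q, 2211, Z)
  read 2, top Z: go to q, push Z → (q, 211, Z)
  read 2, top Z: go to q, push Z → (q, 11, Z)
  read 1, top Z: go to q, push DAZ → (q, 1, DAZ)
  read 1, top D: go to q, push ε → (q, ε, AZ)
All input consumed in state q with stack AZ.

AZ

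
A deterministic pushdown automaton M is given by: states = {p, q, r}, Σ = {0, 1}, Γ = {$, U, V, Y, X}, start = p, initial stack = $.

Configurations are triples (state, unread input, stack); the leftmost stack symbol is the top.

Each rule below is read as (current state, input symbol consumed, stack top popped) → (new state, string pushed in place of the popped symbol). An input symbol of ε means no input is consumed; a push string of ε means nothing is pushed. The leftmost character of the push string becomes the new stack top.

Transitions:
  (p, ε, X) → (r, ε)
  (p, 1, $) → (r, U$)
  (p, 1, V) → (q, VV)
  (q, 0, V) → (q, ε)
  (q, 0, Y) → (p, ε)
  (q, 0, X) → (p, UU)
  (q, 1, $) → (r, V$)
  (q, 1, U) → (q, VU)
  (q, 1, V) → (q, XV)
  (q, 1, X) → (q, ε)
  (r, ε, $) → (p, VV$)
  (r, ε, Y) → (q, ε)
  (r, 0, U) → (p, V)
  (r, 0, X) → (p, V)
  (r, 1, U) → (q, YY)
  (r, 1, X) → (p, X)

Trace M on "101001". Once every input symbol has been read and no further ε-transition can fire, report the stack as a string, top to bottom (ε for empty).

(p, 101001, $) ⊢ (r, 01001, U$) ⊢ (p, 1001, V$) ⊢ (q, 001, VV$) ⊢ (q, 01, V$) ⊢ (q, 1, $) ⊢ (r, ε, V$)
All input consumed in state r with stack V$.

V$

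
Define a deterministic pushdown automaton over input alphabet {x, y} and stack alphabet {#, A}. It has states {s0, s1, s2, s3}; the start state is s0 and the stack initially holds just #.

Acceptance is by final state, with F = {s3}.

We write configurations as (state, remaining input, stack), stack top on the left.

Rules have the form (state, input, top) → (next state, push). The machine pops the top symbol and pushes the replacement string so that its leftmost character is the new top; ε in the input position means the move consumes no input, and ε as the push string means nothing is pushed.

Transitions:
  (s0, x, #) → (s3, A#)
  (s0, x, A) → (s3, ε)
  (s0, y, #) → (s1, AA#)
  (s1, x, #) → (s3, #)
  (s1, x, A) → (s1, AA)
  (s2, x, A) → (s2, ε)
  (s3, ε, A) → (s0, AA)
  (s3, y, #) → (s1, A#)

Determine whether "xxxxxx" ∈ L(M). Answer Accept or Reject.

Accept

(s0, xxxxxx, #)
  read x, top #: go to s3, push A# → (s3, xxxxx, A#)
  ε-move, top A: go to s0, push AA → (s0, xxxxx, AA#)
  read x, top A: go to s3, push ε → (s3, xxxx, A#)
  ε-move, top A: go to s0, push AA → (s0, xxxx, AA#)
  read x, top A: go to s3, push ε → (s3, xxx, A#)
  ε-move, top A: go to s0, push AA → (s0, xxx, AA#)
  read x, top A: go to s3, push ε → (s3, xx, A#)
  ε-move, top A: go to s0, push AA → (s0, xx, AA#)
  read x, top A: go to s3, push ε → (s3, x, A#)
  ε-move, top A: go to s0, push AA → (s0, x, AA#)
  read x, top A: go to s3, push ε → (s3, ε, A#)
All input consumed; state s3 ∈ F.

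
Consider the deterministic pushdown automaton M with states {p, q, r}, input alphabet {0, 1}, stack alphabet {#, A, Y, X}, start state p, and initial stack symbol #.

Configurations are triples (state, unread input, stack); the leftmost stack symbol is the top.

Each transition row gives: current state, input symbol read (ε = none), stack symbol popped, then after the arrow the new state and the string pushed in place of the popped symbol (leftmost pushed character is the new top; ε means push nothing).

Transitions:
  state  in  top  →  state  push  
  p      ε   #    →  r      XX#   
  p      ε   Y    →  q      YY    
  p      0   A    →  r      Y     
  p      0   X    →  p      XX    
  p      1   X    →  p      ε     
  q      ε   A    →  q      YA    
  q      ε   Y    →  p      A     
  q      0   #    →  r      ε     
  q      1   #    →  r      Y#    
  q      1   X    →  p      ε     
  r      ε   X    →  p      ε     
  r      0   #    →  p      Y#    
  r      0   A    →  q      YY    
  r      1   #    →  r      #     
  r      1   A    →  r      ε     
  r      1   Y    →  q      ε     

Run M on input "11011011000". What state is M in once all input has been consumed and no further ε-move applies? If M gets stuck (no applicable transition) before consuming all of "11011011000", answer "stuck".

p

(p, 11011011000, #)
  ε-move, top #: go to r, push XX# → (r, 11011011000, XX#)
  ε-move, top X: go to p, push ε → (p, 11011011000, X#)
  read 1, top X: go to p, push ε → (p, 1011011000, #)
  ε-move, top #: go to r, push XX# → (r, 1011011000, XX#)
  ε-move, top X: go to p, push ε → (p, 1011011000, X#)
  read 1, top X: go to p, push ε → (p, 011011000, #)
  ε-move, top #: go to r, push XX# → (r, 011011000, XX#)
  ε-move, top X: go to p, push ε → (p, 011011000, X#)
  read 0, top X: go to p, push XX → (p, 11011000, XX#)
  read 1, top X: go to p, push ε → (p, 1011000, X#)
  read 1, top X: go to p, push ε → (p, 011000, #)
  ε-move, top #: go to r, push XX# → (r, 011000, XX#)
  ε-move, top X: go to p, push ε → (p, 011000, X#)
  read 0, top X: go to p, push XX → (p, 11000, XX#)
  read 1, top X: go to p, push ε → (p, 1000, X#)
  read 1, top X: go to p, push ε → (p, 000, #)
  ε-move, top #: go to r, push XX# → (r, 000, XX#)
  ε-move, top X: go to p, push ε → (p, 000, X#)
  read 0, top X: go to p, push XX → (p, 00, XX#)
  read 0, top X: go to p, push XX → (p, 0, XXX#)
  read 0, top X: go to p, push XX → (p, ε, XXXX#)
All input consumed; M is in state p.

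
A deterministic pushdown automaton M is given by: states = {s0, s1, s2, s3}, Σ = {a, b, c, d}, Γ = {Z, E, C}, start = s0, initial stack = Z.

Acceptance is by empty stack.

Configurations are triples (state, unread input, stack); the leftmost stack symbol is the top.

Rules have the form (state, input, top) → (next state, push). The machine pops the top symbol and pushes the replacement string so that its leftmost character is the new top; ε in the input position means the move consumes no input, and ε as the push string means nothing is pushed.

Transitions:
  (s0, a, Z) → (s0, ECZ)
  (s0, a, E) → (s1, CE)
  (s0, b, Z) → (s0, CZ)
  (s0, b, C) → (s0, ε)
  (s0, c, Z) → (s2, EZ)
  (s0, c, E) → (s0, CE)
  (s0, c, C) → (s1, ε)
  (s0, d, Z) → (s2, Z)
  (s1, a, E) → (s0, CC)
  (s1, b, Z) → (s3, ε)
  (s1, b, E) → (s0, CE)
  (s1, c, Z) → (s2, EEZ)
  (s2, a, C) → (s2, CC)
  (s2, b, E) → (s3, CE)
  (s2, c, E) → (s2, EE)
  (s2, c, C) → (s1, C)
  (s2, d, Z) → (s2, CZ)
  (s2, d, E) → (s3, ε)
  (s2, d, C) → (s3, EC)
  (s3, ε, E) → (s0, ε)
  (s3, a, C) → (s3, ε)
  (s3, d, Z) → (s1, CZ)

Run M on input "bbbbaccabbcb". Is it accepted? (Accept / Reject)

(s0, bbbbaccabbcb, Z)
  read b, top Z: go to s0, push CZ → (s0, bbbaccabbcb, CZ)
  read b, top C: go to s0, push ε → (s0, bbaccabbcb, Z)
  read b, top Z: go to s0, push CZ → (s0, baccabbcb, CZ)
  read b, top C: go to s0, push ε → (s0, accabbcb, Z)
  read a, top Z: go to s0, push ECZ → (s0, ccabbcb, ECZ)
  read c, top E: go to s0, push CE → (s0, cabbcb, CECZ)
  read c, top C: go to s1, push ε → (s1, abbcb, ECZ)
  read a, top E: go to s0, push CC → (s0, bbcb, CCCZ)
  read b, top C: go to s0, push ε → (s0, bcb, CCZ)
  read b, top C: go to s0, push ε → (s0, cb, CZ)
  read c, top C: go to s1, push ε → (s1, b, Z)
  read b, top Z: go to s3, push ε → (s3, ε, ε)
All input consumed and the stack is empty.

Accept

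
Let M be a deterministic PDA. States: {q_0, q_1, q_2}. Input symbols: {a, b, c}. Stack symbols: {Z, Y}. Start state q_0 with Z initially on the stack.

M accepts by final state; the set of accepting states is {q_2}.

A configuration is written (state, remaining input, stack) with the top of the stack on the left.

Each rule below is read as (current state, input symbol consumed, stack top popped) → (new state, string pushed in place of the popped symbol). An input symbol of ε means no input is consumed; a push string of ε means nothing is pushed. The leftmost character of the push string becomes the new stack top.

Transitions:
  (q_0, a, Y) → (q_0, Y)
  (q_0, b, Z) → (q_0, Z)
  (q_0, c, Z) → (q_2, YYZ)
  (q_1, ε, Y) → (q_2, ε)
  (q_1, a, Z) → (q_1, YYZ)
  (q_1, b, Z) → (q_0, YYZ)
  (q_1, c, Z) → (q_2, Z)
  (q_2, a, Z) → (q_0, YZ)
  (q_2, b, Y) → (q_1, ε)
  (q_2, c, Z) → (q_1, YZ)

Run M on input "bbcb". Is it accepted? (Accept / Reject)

(q_0, bbcb, Z)
  read b, top Z: go to q_0, push Z → (q_0, bcb, Z)
  read b, top Z: go to q_0, push Z → (q_0, cb, Z)
  read c, top Z: go to q_2, push YYZ → (q_2, b, YYZ)
  read b, top Y: go to q_1, push ε → (q_1, ε, YZ)
  ε-move, top Y: go to q_2, push ε → (q_2, ε, Z)
All input consumed; state q_2 ∈ F.

Accept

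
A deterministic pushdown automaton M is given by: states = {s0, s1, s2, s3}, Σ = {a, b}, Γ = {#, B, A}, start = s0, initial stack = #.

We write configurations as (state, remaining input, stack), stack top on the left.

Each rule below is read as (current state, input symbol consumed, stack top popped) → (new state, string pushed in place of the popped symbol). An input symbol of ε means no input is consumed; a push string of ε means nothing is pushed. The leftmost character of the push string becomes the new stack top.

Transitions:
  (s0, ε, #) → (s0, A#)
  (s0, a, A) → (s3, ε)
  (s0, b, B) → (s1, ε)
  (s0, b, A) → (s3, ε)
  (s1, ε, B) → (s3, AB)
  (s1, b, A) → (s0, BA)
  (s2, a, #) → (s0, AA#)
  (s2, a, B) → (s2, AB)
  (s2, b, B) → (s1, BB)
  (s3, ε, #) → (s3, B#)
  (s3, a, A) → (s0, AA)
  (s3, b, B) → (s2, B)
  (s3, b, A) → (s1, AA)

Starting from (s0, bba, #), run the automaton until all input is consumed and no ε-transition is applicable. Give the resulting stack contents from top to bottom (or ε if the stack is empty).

AB#

(s0, bba, #)
  ε-move, top #: go to s0, push A# → (s0, bba, A#)
  read b, top A: go to s3, push ε → (s3, ba, #)
  ε-move, top #: go to s3, push B# → (s3, ba, B#)
  read b, top B: go to s2, push B → (s2, a, B#)
  read a, top B: go to s2, push AB → (s2, ε, AB#)
All input consumed in state s2 with stack AB#.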